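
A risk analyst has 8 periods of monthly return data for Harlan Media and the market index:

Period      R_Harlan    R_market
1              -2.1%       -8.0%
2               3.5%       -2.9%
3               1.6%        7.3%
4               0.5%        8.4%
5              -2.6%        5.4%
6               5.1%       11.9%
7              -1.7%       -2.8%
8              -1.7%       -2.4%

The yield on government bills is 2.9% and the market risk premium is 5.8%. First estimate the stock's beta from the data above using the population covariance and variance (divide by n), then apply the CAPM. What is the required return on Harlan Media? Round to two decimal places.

4.12%

Mean R_i = (-2.1 + 3.5 + 1.6 + 0.5 − 2.6 + 5.1 − 1.7 − 1.7) / 8 = 0.3250%
Mean R_m = (-8.0 − 2.9 + 7.3 + 8.4 + 5.4 + 11.9 − 2.8 − 2.4) / 8 = 2.1125%
Σ(R_i − R̄_i)(R_m − R̄_m) = 72.5275  ⇒  Cov = 72.5275 / 8 = 9.0659
Σ(R_m − R̄_m)² = 344.9288  ⇒  Var(R_m) = 344.9288 / 8 = 43.1161
β = Cov / Var(R_m) = 9.0659 / 43.1161 = 0.2103
E(R) = R_f + β × MRP = 2.9% + 0.2103 × 5.8% = 4.12%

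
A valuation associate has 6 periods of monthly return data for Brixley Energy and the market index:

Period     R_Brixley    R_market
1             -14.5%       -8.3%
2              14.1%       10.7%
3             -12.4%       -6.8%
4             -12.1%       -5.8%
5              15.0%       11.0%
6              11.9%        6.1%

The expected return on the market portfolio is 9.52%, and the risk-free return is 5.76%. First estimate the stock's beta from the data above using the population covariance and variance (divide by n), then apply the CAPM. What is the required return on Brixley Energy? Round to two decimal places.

Mean R_i = (-14.5 + 14.1 − 12.4 − 12.1 + 15.0 + 11.9) / 6 = 0.3333%
Mean R_m = (-8.3 + 10.7 − 6.8 − 5.8 + 11.0 + 6.1) / 6 = 1.1500%
Σ(R_i − R̄_i)(R_m − R̄_m) = 661.0100  ⇒  Cov = 661.0100 / 6 = 110.1683
Σ(R_m − R̄_m)² = 413.5350  ⇒  Var(R_m) = 413.5350 / 6 = 68.9225
β = Cov / Var(R_m) = 110.1683 / 68.9225 = 1.5984
MRP = 9.52% − 5.76% = 3.76%
E(R) = R_f + β × MRP = 5.76% + 1.5984 × 3.76% = 11.77%

11.77%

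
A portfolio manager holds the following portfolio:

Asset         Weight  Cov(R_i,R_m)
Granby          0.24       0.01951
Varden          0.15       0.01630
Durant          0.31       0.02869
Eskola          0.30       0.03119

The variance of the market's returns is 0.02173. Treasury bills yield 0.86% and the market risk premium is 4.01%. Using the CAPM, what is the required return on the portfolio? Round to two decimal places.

β_Granby = 0.01951 / 0.02173 = 0.8978
β_Varden = 0.01630 / 0.02173 = 0.7501
β_Durant = 0.02869 / 0.02173 = 1.3203
β_Eskola = 0.03119 / 0.02173 = 1.4353
β_P = Σ w_i β_i = 0.24×0.8978 + 0.15×0.7501 + 0.31×1.3203 + 0.30×1.4353 = 1.1679
E(R_P) = R_f + β_P × MRP = 0.86% + 1.1679 × 4.01% = 5.54%

5.54%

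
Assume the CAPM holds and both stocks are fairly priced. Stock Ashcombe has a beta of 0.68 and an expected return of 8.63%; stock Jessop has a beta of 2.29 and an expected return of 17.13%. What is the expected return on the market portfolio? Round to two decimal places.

10.32%

Both satisfy E(R) = R_f + β·MRP, so the slope of the SML is
MRP = (17.13% − 8.63%) / (2.29 − 0.68) = 8.50% / 1.61 = 5.2795%
R_f = E(R_Ashcombe) − β_Ashcombe·MRP = 8.63% − 0.68 × 5.2795% = 5.0399%
E(R_m) = R_f + MRP = 5.0399% + 5.2795% = 10.32%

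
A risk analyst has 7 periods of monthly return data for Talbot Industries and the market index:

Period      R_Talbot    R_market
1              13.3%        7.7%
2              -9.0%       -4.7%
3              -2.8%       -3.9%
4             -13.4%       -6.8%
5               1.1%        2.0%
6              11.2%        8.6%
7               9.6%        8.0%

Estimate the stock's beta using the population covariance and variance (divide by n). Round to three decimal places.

Mean R_i = (13.3 − 9.0 − 2.8 − 13.4 + 1.1 + 11.2 + 9.6) / 7 = 1.4286%
Mean R_m = (7.7 − 4.7 − 3.9 − 6.8 + 2.0 + 8.6 + 8.0) / 7 = 1.5571%
Σ(R_i − R̄_i)(R_m − R̄_m) = 406.4986  ⇒  Cov = 406.4986 / 7 = 58.0712
Σ(R_m − R̄_m)² = 267.8171  ⇒  Var(R_m) = 267.8171 / 7 = 38.2596
β = Cov / Var(R_m) = 58.0712 / 38.2596 = 1.5178

1.518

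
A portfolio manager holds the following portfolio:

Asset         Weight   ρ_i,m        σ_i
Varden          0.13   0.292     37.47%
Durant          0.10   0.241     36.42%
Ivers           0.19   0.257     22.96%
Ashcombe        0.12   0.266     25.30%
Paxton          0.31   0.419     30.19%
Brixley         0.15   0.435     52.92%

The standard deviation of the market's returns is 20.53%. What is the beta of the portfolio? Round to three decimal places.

β_Varden = 0.292 × 37.47% / 20.53% = 0.5329
β_Durant = 0.241 × 36.42% / 20.53% = 0.4275
β_Ivers = 0.257 × 22.96% / 20.53% = 0.2874
β_Ashcombe = 0.266 × 25.30% / 20.53% = 0.3278
β_Paxton = 0.419 × 30.19% / 20.53% = 0.6162
β_Brixley = 0.435 × 52.92% / 20.53% = 1.1213
β_P = Σ w_i β_i = 0.13×0.5329 + 0.10×0.4275 + 0.19×0.2874 + 0.12×0.3278 + 0.31×0.6162 + 0.15×1.1213 = 0.5652

0.565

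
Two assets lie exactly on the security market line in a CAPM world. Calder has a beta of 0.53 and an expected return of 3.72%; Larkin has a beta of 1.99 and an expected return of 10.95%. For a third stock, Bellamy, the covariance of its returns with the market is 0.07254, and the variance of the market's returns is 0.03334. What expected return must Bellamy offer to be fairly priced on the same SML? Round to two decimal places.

11.87%

MRP = (10.95% − 3.72%) / (1.99 − 0.53) = 4.9521%
R_f = 3.72% − 0.53 × 4.9521% = 1.0954%
β_Bellamy = Cov / Var(R_m) = 0.07254 / 0.03334 = 2.1758
E(R_Bellamy) = R_f + β × MRP = 1.0954% + 2.1758 × 4.9521% = 11.87%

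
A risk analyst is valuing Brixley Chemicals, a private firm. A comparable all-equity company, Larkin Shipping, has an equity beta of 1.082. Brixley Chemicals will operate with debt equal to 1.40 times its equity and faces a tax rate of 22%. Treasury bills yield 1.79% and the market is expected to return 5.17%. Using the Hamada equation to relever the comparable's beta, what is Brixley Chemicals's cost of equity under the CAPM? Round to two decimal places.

9.44%

β_L = β_U × [1 + (1 − t)(D/E)] = 1.082 × [1 + (1 − 0.22) × 1.40]
    = 1.082 × [1 + 0.78 × 1.40] = 1.082 × 2.0920 = 2.2635
MRP = 5.17% − 1.79% = 3.38%
E(R) = R_f + β_L × MRP = 1.79% + 2.2635 × 3.38% = 9.44%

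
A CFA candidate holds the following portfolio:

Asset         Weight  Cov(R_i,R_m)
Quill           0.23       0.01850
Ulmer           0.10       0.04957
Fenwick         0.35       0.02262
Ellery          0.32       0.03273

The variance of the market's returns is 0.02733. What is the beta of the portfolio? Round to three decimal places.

1.010

β_Quill = 0.01850 / 0.02733 = 0.6769
β_Ulmer = 0.04957 / 0.02733 = 1.8138
β_Fenwick = 0.02262 / 0.02733 = 0.8277
β_Ellery = 0.03273 / 0.02733 = 1.1976
β_P = Σ w_i β_i = 0.23×0.6769 + 0.10×1.8138 + 0.35×0.8277 + 0.32×1.1976 = 1.0100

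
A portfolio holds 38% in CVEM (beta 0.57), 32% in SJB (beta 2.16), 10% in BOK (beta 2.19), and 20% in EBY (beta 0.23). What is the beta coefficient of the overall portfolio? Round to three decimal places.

β_P = Σ w_i β_i = 0.38×0.57 + 0.32×2.16 + 0.10×2.19 + 0.20×0.23 = 1.1728

1.173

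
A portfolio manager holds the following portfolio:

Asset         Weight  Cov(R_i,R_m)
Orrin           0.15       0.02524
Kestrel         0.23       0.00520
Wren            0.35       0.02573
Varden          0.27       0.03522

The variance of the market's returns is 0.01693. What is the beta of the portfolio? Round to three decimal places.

β_Orrin = 0.02524 / 0.01693 = 1.4908
β_Kestrel = 0.00520 / 0.01693 = 0.3071
β_Wren = 0.02573 / 0.01693 = 1.5198
β_Varden = 0.03522 / 0.01693 = 2.0803
β_P = Σ w_i β_i = 0.15×1.4908 + 0.23×0.3071 + 0.35×1.5198 + 0.27×2.0803 = 1.3879

1.388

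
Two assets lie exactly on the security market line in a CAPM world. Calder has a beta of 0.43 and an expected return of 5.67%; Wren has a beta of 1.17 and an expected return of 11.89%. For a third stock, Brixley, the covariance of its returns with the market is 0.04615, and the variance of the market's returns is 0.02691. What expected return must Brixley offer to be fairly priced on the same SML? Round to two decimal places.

MRP = (11.89% − 5.67%) / (1.17 − 0.43) = 8.4054%
R_f = 5.67% − 0.43 × 8.4054% = 2.0557%
β_Brixley = Cov / Var(R_m) = 0.04615 / 0.02691 = 1.7150
E(R_Brixley) = R_f + β × MRP = 2.0557% + 1.7150 × 8.4054% = 16.47%

16.47%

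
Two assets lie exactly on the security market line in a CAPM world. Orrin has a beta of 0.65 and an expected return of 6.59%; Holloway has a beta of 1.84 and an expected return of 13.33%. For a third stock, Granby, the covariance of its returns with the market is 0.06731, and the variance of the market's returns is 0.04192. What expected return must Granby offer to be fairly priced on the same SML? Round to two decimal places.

12.00%

MRP = (13.33% − 6.59%) / (1.84 − 0.65) = 5.6639%
R_f = 6.59% − 0.65 × 5.6639% = 2.9085%
β_Granby = Cov / Var(R_m) = 0.06731 / 0.04192 = 1.6057
E(R_Granby) = R_f + β × MRP = 2.9085% + 1.6057 × 5.6639% = 12.00%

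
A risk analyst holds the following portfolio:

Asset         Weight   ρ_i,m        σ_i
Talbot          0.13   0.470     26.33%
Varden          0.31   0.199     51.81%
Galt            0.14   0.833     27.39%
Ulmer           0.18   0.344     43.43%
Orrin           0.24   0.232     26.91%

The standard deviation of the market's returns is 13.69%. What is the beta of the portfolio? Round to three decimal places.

β_Talbot = 0.470 × 26.33% / 13.69% = 0.9040
β_Varden = 0.199 × 51.81% / 13.69% = 0.7531
β_Galt = 0.833 × 27.39% / 13.69% = 1.6666
β_Ulmer = 0.344 × 43.43% / 13.69% = 1.0913
β_Orrin = 0.232 × 26.91% / 13.69% = 0.4560
β_P = Σ w_i β_i = 0.13×0.9040 + 0.31×0.7531 + 0.14×1.6666 + 0.18×1.0913 + 0.24×0.4560 = 0.8902

0.890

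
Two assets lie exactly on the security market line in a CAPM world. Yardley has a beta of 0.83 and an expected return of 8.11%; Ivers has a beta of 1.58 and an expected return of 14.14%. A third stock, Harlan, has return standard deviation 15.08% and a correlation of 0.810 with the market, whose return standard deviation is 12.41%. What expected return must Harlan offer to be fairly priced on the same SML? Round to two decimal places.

MRP = (14.14% − 8.11%) / (1.58 − 0.83) = 8.0400%
R_f = 8.11% − 0.83 × 8.0400% = 1.4368%
β_Harlan = ρ·σ_i/σ_m = 0.810 × 15.08 / 12.41 = 0.9843
E(R_Harlan) = R_f + β × MRP = 1.4368% + 0.9843 × 8.0400% = 9.35%

9.35%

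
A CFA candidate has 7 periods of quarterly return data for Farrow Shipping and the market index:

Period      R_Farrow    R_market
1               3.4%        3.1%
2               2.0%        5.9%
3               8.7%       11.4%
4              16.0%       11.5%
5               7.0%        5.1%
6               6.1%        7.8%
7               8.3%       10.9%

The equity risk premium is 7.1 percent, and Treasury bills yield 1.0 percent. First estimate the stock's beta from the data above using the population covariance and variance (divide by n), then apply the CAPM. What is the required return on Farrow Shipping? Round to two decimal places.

Mean R_i = (3.4 + 2.0 + 8.7 + 16.0 + 7.0 + 6.1 + 8.3) / 7 = 7.3571%
Mean R_m = (3.1 + 5.9 + 11.4 + 11.5 + 5.1 + 7.8 + 10.9) / 7 = 7.9571%
Σ(R_i − R̄_i)(R_m − R̄_m) = 69.4771  ⇒  Cov = 69.4771 / 7 = 9.9253
Σ(R_m − R̄_m)² = 69.0771  ⇒  Var(R_m) = 69.0771 / 7 = 9.8682
β = Cov / Var(R_m) = 9.9253 / 9.8682 = 1.0058
E(R) = R_f + β × MRP = 1.0% + 1.0058 × 7.1% = 8.14%

8.14%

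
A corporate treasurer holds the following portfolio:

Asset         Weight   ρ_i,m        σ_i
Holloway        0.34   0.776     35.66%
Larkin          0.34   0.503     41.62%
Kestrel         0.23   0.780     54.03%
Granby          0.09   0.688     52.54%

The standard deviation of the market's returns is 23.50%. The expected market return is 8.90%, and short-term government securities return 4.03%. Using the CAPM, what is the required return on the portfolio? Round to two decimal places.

β_Holloway = 0.776 × 35.66% / 23.50% = 1.1775
β_Larkin = 0.503 × 41.62% / 23.50% = 0.8908
β_Kestrel = 0.780 × 54.03% / 23.50% = 1.7933
β_Granby = 0.688 × 52.54% / 23.50% = 1.5382
β_P = Σ w_i β_i = 0.34×1.1775 + 0.34×0.8908 + 0.23×1.7933 + 0.09×1.5382 = 1.2541
MRP = 8.90% − 4.03% = 4.87%
E(R_P) = R_f + β_P × MRP = 4.03% + 1.2541 × 4.87% = 10.14%

10.14%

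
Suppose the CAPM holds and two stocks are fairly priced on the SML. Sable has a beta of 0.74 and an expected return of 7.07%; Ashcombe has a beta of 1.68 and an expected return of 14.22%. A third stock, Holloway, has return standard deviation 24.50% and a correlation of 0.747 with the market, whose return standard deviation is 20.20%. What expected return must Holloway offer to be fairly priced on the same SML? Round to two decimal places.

8.33%

MRP = (14.22% − 7.07%) / (1.68 − 0.74) = 7.6064%
R_f = 7.07% − 0.74 × 7.6064% = 1.4413%
β_Holloway = ρ·σ_i/σ_m = 0.747 × 24.50 / 20.20 = 0.9060
E(R_Holloway) = R_f + β × MRP = 1.4413% + 0.9060 × 7.6064% = 8.33%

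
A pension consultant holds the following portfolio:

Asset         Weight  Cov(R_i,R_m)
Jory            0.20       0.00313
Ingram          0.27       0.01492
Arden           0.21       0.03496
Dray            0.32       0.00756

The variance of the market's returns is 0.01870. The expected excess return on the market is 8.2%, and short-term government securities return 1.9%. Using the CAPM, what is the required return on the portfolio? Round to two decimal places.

8.22%

β_Jory = 0.00313 / 0.01870 = 0.1674
β_Ingram = 0.01492 / 0.01870 = 0.7979
β_Arden = 0.03496 / 0.01870 = 1.8695
β_Dray = 0.00756 / 0.01870 = 0.4043
β_P = Σ w_i β_i = 0.20×0.1674 + 0.27×0.7979 + 0.21×1.8695 + 0.32×0.4043 = 0.7709
E(R_P) = R_f + β_P × MRP = 1.9% + 0.7709 × 8.2% = 8.22%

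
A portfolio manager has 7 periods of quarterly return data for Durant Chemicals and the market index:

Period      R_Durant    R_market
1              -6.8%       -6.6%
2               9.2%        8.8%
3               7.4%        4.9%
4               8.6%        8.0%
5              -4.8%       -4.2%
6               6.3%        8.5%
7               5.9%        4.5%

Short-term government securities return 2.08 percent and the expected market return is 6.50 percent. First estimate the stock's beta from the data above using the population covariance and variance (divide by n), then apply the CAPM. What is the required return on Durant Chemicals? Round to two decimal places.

Mean R_i = (-6.8 + 9.2 + 7.4 + 8.6 − 4.8 + 6.3 + 5.9) / 7 = 3.6857%
Mean R_m = (-6.6 + 8.8 + 4.9 + 8.0 − 4.2 + 8.5 + 4.5) / 7 = 3.4143%
Σ(R_i − R̄_i)(R_m − R̄_m) = 243.0714  ⇒  Cov = 243.0714 / 7 = 34.7245
Σ(R_m − R̄_m)² = 237.5486  ⇒  Var(R_m) = 237.5486 / 7 = 33.9355
β = Cov / Var(R_m) = 34.7245 / 33.9355 = 1.0232
MRP = 6.50% − 2.08% = 4.42%
E(R) = R_f + β × MRP = 2.08% + 1.0232 × 4.42% = 6.60%

6.60%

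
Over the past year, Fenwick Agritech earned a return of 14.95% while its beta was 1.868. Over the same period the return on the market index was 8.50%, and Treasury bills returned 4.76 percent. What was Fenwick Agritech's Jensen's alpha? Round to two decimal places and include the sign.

+3.20%

Market excess return = 8.50% − 4.76% = 3.74%
CAPM benchmark = R_f + β(R_m − R_f) = 4.76% + 1.868 × 3.74% = 11.74632%
α = actual − benchmark = 14.95% − 11.74632% = +3.20%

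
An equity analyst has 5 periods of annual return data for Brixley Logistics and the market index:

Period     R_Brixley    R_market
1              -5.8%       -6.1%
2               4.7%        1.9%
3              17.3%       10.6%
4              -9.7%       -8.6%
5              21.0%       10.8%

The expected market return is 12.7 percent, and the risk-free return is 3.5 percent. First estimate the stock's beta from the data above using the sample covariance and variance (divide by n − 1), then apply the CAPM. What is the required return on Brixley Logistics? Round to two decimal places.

Mean R_i = (-5.8 + 4.7 + 17.3 − 9.7 + 21.0) / 5 = 5.5000%
Mean R_m = (-6.1 + 1.9 + 10.6 − 8.6 + 10.8) / 5 = 1.7200%
Σ(R_i − R̄_i)(R_m − R̄_m) = 490.6100  ⇒  Cov = 490.6100 / 4 = 122.6525
Σ(R_m − R̄_m)² = 328.9880  ⇒  Var(R_m) = 328.9880 / 4 = 82.2470
β = Cov / Var(R_m) = 122.6525 / 82.2470 = 1.4913
MRP = 12.7% − 3.5% = 9.20%
E(R) = R_f + β × MRP = 3.5% + 1.4913 × 9.2% = 17.22%

17.22%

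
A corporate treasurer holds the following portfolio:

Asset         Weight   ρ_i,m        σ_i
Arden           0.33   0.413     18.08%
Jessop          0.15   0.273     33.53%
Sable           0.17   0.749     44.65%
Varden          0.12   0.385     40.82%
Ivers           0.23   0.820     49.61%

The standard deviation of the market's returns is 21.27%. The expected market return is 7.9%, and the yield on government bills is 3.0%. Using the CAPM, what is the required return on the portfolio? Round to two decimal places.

7.78%

β_Arden = 0.413 × 18.08% / 21.27% = 0.3511
β_Jessop = 0.273 × 33.53% / 21.27% = 0.4304
β_Sable = 0.749 × 44.65% / 21.27% = 1.5723
β_Varden = 0.385 × 40.82% / 21.27% = 0.7389
β_Ivers = 0.820 × 49.61% / 21.27% = 1.9126
β_P = Σ w_i β_i = 0.33×0.3511 + 0.15×0.4304 + 0.17×1.5723 + 0.12×0.7389 + 0.23×1.9126 = 0.9763
MRP = 7.9% − 3.0% = 4.90%
E(R_P) = R_f + β_P × MRP = 3.0% + 0.9763 × 4.9% = 7.78%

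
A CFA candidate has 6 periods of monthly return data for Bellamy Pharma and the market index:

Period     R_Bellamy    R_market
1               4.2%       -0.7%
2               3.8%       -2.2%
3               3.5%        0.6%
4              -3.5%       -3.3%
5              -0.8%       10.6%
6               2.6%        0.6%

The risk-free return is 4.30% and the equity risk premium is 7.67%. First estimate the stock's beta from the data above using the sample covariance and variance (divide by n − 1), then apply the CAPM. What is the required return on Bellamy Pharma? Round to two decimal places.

3.45%

Mean R_i = (4.2 + 3.8 + 3.5 − 3.5 − 0.8 + 2.6) / 6 = 1.6333%
Mean R_m = (-0.7 − 2.2 + 0.6 − 3.3 + 10.6 + 0.6) / 6 = 0.9333%
Σ(R_i − R̄_i)(R_m − R̄_m) = -13.7167  ⇒  Cov = -13.7167 / 5 = -2.7433
Σ(R_m − R̄_m)² = 124.0733  ⇒  Var(R_m) = 124.0733 / 5 = 24.8147
β = Cov / Var(R_m) = -2.7433 / 24.8147 = -0.1106
E(R) = R_f + β × MRP = 4.30% + -0.1106 × 7.67% = 3.45%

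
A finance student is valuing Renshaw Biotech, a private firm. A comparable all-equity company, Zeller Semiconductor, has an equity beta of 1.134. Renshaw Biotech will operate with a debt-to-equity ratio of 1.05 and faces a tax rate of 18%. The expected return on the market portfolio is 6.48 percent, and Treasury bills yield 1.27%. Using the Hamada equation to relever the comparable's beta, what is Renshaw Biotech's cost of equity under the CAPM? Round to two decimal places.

β_L = β_U × [1 + (1 − t)(D/E)] = 1.134 × [1 + (1 − 0.18) × 1.05]
    = 1.134 × [1 + 0.82 × 1.05] = 1.134 × 1.8610 = 2.1104
MRP = 6.48% − 1.27% = 5.21%
E(R) = R_f + β_L × MRP = 1.27% + 2.1104 × 5.21% = 12.27%

12.27%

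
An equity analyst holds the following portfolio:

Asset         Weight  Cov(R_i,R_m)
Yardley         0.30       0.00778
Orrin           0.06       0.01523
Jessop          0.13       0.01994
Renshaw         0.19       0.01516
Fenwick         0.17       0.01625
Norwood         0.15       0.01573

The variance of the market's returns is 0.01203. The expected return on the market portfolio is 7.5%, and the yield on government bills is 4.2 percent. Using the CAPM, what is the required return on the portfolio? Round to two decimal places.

8.00%

β_Yardley = 0.00778 / 0.01203 = 0.6467
β_Orrin = 0.01523 / 0.01203 = 1.2660
β_Jessop = 0.01994 / 0.01203 = 1.6575
β_Renshaw = 0.01516 / 0.01203 = 1.2602
β_Fenwick = 0.01625 / 0.01203 = 1.3508
β_Norwood = 0.01573 / 0.01203 = 1.3076
β_P = Σ w_i β_i = 0.30×0.6467 + 0.06×1.2660 + 0.13×1.6575 + 0.19×1.2602 + 0.17×1.3508 + 0.15×1.3076 = 1.1507
MRP = 7.5% − 4.2% = 3.30%
E(R_P) = R_f + β_P × MRP = 4.2% + 1.1507 × 3.3% = 8.00%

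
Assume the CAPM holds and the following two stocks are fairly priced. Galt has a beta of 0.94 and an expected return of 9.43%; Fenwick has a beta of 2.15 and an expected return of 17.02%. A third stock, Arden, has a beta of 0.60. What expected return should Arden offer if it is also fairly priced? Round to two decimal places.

MRP (SML slope) = (17.02% − 9.43%) / (2.15 − 0.94) = 7.59% / 1.21 = 6.2727%
R_f (intercept) = 9.43% − 0.94 × 6.2727% = 3.5337%
E(R_Arden) = R_f + β × MRP = 3.5337% + 0.60 × 6.2727% = 7.30%

7.30%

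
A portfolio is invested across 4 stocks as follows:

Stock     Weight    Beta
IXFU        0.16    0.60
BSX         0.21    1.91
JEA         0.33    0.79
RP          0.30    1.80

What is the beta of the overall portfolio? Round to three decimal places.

1.298

β_P = Σ w_i β_i = 0.16×0.60 + 0.21×1.91 + 0.33×0.79 + 0.30×1.80 = 1.2978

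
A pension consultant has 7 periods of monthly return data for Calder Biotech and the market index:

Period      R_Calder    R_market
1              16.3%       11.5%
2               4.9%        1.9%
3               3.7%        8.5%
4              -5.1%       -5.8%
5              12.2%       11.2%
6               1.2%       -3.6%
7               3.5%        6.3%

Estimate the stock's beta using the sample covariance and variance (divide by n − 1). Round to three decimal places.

Mean R_i = (16.3 + 4.9 + 3.7 − 5.1 + 12.2 + 1.2 + 3.5) / 7 = 5.2429%
Mean R_m = (11.5 + 1.9 + 8.5 − 5.8 + 11.2 − 3.6 + 6.3) / 7 = 4.2857%
Σ(R_i − R̄_i)(R_m − R̄_m) = 254.8743  ⇒  Cov = 254.8743 / 6 = 42.4791
Σ(R_m − R̄_m)² = 291.2686  ⇒  Var(R_m) = 291.2686 / 6 = 48.5448
β = Cov / Var(R_m) = 42.4791 / 48.5448 = 0.8750

0.875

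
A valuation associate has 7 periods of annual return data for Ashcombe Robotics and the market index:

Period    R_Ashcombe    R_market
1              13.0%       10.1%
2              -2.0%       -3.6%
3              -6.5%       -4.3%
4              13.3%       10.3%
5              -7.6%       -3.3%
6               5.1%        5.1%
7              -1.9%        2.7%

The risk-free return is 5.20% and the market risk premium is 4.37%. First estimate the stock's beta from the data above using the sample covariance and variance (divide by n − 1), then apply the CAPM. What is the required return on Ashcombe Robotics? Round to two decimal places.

10.91%

Mean R_i = (13.0 − 2.0 − 6.5 + 13.3 − 7.6 + 5.1 − 1.9) / 7 = 1.9143%
Mean R_m = (10.1 − 3.6 − 4.3 + 10.3 − 3.3 + 5.1 + 2.7) / 7 = 2.4286%
Σ(R_i − R̄_i)(R_m − R̄_m) = 316.8571  ⇒  Cov = 316.8571 / 6 = 52.8095
Σ(R_m − R̄_m)² = 242.4543  ⇒  Var(R_m) = 242.4543 / 6 = 40.4091
β = Cov / Var(R_m) = 52.8095 / 40.4091 = 1.3069
E(R) = R_f + β × MRP = 5.20% + 1.3069 × 4.37% = 10.91%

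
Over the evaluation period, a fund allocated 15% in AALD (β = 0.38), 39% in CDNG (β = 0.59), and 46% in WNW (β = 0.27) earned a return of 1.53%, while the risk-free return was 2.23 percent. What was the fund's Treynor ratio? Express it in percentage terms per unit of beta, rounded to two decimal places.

β_P = 0.15×0.38 + 0.39×0.59 + 0.46×0.27 = 0.4113
Treynor = (R_P − R_f) / β_P = (1.53% − 2.23%) / 0.4113 = -0.70% / 0.4113 = -1.70%

-1.70%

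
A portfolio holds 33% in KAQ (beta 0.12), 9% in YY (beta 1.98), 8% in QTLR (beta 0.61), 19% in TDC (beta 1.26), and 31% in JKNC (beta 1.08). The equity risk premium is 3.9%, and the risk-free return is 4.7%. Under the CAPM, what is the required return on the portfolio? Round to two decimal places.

7.98%

β_P = Σ w_i β_i = 0.33×0.12 + 0.09×1.98 + 0.08×0.61 + 0.19×1.26 + 0.31×1.08 = 0.8408
E(R_P) = R_f + β_P × MRP = 4.7% + 0.8408 × 3.9% = 7.98%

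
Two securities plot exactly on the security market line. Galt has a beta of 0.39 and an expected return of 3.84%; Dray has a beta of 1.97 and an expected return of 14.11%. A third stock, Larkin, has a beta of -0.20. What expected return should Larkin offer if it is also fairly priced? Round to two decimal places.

MRP (SML slope) = (14.11% − 3.84%) / (1.97 − 0.39) = 10.27% / 1.58 = 6.5000%
R_f (intercept) = 3.84% − 0.39 × 6.5000% = 1.3050%
E(R_Larkin) = R_f + β × MRP = 1.3050% + -0.20 × 6.5000% = 0.01%

0.01%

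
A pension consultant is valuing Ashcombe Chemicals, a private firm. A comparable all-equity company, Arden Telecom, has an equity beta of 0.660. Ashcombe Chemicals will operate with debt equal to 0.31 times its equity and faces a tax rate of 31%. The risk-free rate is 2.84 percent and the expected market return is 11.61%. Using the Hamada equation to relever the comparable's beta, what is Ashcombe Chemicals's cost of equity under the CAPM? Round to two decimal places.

β_L = β_U × [1 + (1 − t)(D/E)] = 0.660 × [1 + (1 − 0.31) × 0.31]
    = 0.660 × [1 + 0.69 × 0.31] = 0.660 × 1.2139 = 0.8012
MRP = 11.61% − 2.84% = 8.77%
E(R) = R_f + β_L × MRP = 2.84% + 0.8012 × 8.77% = 9.87%

9.87%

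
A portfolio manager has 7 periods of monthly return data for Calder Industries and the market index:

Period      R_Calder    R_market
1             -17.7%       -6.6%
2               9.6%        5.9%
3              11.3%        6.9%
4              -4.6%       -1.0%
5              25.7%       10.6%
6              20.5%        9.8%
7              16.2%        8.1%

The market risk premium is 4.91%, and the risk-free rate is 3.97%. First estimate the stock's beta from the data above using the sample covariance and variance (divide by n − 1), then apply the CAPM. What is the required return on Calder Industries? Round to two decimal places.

Mean R_i = (-17.7 + 9.6 + 11.3 − 4.6 + 25.7 + 20.5 + 16.2) / 7 = 8.7143%
Mean R_m = (-6.6 + 5.9 + 6.9 − 1.0 + 10.6 + 9.8 + 8.1) / 7 = 4.8143%
Σ(R_i − R̄_i)(R_m − R̄_m) = 566.8986  ⇒  Cov = 566.8986 / 6 = 94.4831
Σ(R_m − R̄_m)² = 238.7486  ⇒  Var(R_m) = 238.7486 / 6 = 39.7914
β = Cov / Var(R_m) = 94.4831 / 39.7914 = 2.3745
E(R) = R_f + β × MRP = 3.97% + 2.3745 × 4.91% = 15.63%

15.63%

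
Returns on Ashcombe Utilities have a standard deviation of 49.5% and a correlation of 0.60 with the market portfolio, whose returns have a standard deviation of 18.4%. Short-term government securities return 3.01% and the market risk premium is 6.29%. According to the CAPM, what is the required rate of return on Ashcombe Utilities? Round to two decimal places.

13.16%

β = ρ × σ_i / σ_m = 0.60 × 49.5% / 18.4% = 1.6141
E(R) = 3.01% + 1.6141 × 6.29% = 13.16%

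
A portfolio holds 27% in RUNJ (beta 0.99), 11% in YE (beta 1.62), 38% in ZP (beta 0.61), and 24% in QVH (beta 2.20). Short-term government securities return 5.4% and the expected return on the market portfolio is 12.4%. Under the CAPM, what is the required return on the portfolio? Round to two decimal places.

13.84%

β_P = Σ w_i β_i = 0.27×0.99 + 0.11×1.62 + 0.38×0.61 + 0.24×2.20 = 1.2053
MRP = 12.4% − 5.4% = 7.00%
E(R_P) = R_f + β_P × MRP = 5.4% + 1.2053 × 7.0% = 13.84%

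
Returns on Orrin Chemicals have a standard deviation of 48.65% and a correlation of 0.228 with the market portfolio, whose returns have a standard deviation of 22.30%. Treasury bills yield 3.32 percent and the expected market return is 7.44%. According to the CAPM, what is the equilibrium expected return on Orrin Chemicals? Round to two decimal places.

5.37%

β = ρ × σ_i / σ_m = 0.228 × 48.65% / 22.30% = 0.4974
MRP = 7.44% − 3.32% = 4.12%
E(R) = 3.32% + 0.4974 × 4.12% = 5.37%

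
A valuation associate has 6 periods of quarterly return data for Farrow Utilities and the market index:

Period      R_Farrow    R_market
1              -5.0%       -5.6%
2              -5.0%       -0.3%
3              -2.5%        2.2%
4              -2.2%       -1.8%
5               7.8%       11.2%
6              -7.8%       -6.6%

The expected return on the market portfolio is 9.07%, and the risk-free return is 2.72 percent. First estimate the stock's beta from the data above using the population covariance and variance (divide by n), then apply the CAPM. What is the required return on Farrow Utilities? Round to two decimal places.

7.74%

Mean R_i = (-5.0 − 5.0 − 2.5 − 2.2 + 7.8 − 7.8) / 6 = -2.4500%
Mean R_m = (-5.6 − 0.3 + 2.2 − 1.8 + 11.2 − 6.6) / 6 = -0.1500%
Σ(R_i − R̄_i)(R_m − R̄_m) = 164.5950  ⇒  Cov = 164.5950 / 6 = 27.4325
Σ(R_m − R̄_m)² = 208.3950  ⇒  Var(R_m) = 208.3950 / 6 = 34.7325
β = Cov / Var(R_m) = 27.4325 / 34.7325 = 0.7898
MRP = 9.07% − 2.72% = 6.35%
E(R) = R_f + β × MRP = 2.72% + 0.7898 × 6.35% = 7.74%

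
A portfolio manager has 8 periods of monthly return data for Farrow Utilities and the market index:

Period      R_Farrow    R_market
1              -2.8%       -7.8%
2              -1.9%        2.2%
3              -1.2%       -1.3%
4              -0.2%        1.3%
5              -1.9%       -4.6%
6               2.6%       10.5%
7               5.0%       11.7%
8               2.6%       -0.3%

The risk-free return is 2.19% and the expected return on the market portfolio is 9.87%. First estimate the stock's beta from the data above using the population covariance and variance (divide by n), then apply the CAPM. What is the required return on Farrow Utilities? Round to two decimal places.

4.82%

Mean R_i = (-2.8 − 1.9 − 1.2 − 0.2 − 1.9 + 2.6 + 5.0 + 2.6) / 8 = 0.2750%
Mean R_m = (-7.8 + 2.2 − 1.3 + 1.3 − 4.6 + 10.5 + 11.7 − 0.3) / 8 = 1.4625%
Σ(R_i − R̄_i)(R_m − R̄_m) = 109.5025  ⇒  Cov = 109.5025 / 8 = 13.6878
Σ(R_m − R̄_m)² = 320.3388  ⇒  Var(R_m) = 320.3388 / 8 = 40.0424
β = Cov / Var(R_m) = 13.6878 / 40.0424 = 0.3418
MRP = 9.87% − 2.19% = 7.68%
E(R) = R_f + β × MRP = 2.19% + 0.3418 × 7.68% = 4.82%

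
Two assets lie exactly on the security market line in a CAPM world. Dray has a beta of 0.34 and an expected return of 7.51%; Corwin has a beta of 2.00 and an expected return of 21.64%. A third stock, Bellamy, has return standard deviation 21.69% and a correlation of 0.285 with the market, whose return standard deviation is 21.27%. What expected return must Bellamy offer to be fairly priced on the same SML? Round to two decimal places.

7.09%

MRP = (21.64% − 7.51%) / (2.00 − 0.34) = 8.5120%
R_f = 7.51% − 0.34 × 8.5120% = 4.6159%
β_Bellamy = ρ·σ_i/σ_m = 0.285 × 21.69 / 21.27 = 0.2906
E(R_Bellamy) = R_f + β × MRP = 4.6159% + 0.2906 × 8.5120% = 7.09%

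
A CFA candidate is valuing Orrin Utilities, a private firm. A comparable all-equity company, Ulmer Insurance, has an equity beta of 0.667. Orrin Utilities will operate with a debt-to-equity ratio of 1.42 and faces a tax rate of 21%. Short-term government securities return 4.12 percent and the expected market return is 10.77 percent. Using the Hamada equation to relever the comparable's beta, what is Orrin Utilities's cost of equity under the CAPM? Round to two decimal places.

β_L = β_U × [1 + (1 − t)(D/E)] = 0.667 × [1 + (1 − 0.21) × 1.42]
    = 0.667 × [1 + 0.79 × 1.42] = 0.667 × 2.1218 = 1.4152
MRP = 10.77% − 4.12% = 6.65%
E(R) = R_f + β_L × MRP = 4.12% + 1.4152 × 6.65% = 13.53%

13.53%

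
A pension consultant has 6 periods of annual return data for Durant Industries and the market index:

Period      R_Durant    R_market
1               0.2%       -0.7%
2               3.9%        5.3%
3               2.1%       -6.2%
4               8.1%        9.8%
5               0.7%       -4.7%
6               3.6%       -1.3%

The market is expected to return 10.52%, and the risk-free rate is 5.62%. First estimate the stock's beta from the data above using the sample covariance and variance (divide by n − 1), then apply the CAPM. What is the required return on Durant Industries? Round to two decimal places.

Mean R_i = (0.2 + 3.9 + 2.1 + 8.1 + 0.7 + 3.6) / 6 = 3.1000%
Mean R_m = (-0.7 + 5.3 − 6.2 + 9.8 − 4.7 − 1.3) / 6 = 0.3667%
Σ(R_i − R̄_i)(R_m − R̄_m) = 72.1000  ⇒  Cov = 72.1000 / 5 = 14.4200
Σ(R_m − R̄_m)² = 186.0333  ⇒  Var(R_m) = 186.0333 / 5 = 37.2067
β = Cov / Var(R_m) = 14.4200 / 37.2067 = 0.3876
MRP = 10.52% − 5.62% = 4.90%
E(R) = R_f + β × MRP = 5.62% + 0.3876 × 4.90% = 7.52%

7.52%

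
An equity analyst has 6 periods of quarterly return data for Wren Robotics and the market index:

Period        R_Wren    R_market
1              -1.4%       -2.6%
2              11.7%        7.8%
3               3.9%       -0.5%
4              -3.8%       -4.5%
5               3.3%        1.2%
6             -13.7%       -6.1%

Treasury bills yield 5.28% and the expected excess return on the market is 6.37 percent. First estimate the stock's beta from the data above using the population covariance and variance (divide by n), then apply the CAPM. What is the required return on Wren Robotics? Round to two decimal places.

Mean R_i = (-1.4 + 11.7 + 3.9 − 3.8 + 3.3 − 13.7) / 6 = 0.0000%
Mean R_m = (-2.6 + 7.8 − 0.5 − 4.5 + 1.2 − 6.1) / 6 = -0.7833%
Σ(R_i − R̄_i)(R_m − R̄_m) = 197.5800  ⇒  Cov = 197.5800 / 6 = 32.9300
Σ(R_m − R̄_m)² = 123.0683  ⇒  Var(R_m) = 123.0683 / 6 = 20.5114
β = Cov / Var(R_m) = 32.9300 / 20.5114 = 1.6054
E(R) = R_f + β × MRP = 5.28% + 1.6054 × 6.37% = 15.51%

15.51%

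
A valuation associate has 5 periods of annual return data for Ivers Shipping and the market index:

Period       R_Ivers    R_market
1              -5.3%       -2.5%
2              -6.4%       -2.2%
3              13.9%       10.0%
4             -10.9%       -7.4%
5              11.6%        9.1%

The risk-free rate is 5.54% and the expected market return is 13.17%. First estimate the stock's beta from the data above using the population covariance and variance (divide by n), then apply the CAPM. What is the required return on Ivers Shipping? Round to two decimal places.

16.67%

Mean R_i = (-5.3 − 6.4 + 13.9 − 10.9 + 11.6) / 5 = 0.5800%
Mean R_m = (-2.5 − 2.2 + 10.0 − 7.4 + 9.1) / 5 = 1.4000%
Σ(R_i − R̄_i)(R_m − R̄_m) = 348.4900  ⇒  Cov = 348.4900 / 5 = 69.6980
Σ(R_m − R̄_m)² = 238.8600  ⇒  Var(R_m) = 238.8600 / 5 = 47.7720
β = Cov / Var(R_m) = 69.6980 / 47.7720 = 1.4590
MRP = 13.17% − 5.54% = 7.63%
E(R) = R_f + β × MRP = 5.54% + 1.4590 × 7.63% = 16.67%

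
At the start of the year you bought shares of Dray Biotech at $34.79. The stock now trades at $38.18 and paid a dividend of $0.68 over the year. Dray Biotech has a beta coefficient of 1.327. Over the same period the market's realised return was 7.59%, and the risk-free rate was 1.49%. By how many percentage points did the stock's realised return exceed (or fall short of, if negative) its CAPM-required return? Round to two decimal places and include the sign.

+2.11%

Realised HPR = (P1 + D1 − P0) / P0 = (38.18 + 0.68 − 34.79) / 34.79 = 4.07 / 34.79 = 11.6988%
MRP = 7.59% − 1.49% = 6.10%
CAPM required = R_f + β·MRP = 1.49% + 1.327 × 6.10% = 9.58470%
α = realised − required = 11.6988% − 9.58470% = +2.11%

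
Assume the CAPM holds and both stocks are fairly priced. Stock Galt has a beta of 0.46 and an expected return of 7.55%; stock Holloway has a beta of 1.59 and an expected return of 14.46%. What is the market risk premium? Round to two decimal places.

6.12%

Both satisfy E(R) = R_f + β·MRP, so the slope of the SML is
MRP = (14.46% − 7.55%) / (1.59 − 0.46) = 6.91% / 1.13 = 6.1150%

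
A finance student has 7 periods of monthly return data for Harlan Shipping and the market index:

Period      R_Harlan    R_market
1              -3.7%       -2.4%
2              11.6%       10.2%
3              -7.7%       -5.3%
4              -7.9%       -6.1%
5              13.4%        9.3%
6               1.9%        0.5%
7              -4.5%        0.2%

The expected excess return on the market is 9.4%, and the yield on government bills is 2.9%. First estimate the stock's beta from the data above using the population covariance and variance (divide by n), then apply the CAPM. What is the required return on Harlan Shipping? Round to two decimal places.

Mean R_i = (-3.7 + 11.6 − 7.7 − 7.9 + 13.4 + 1.9 − 4.5) / 7 = 0.4429%
Mean R_m = (-2.4 + 10.2 − 5.3 − 6.1 + 9.3 + 0.5 + 0.2) / 7 = 0.9143%
Σ(R_i − R̄_i)(R_m − R̄_m) = 338.0357  ⇒  Cov = 338.0357 / 7 = 48.2908
Σ(R_m − R̄_m)² = 256.0286  ⇒  Var(R_m) = 256.0286 / 7 = 36.5755
β = Cov / Var(R_m) = 48.2908 / 36.5755 = 1.3203
E(R) = R_f + β × MRP = 2.9% + 1.3203 × 9.4% = 15.31%

15.31%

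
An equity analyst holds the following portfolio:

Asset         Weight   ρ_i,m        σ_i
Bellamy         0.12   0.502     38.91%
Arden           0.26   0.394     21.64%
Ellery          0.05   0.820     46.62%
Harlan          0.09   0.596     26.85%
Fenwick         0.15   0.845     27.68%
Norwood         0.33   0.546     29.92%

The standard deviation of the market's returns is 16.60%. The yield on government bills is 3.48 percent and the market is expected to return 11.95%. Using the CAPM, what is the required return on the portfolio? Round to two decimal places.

β_Bellamy = 0.502 × 38.91% / 16.60% = 1.1767
β_Arden = 0.394 × 21.64% / 16.60% = 0.5136
β_Ellery = 0.820 × 46.62% / 16.60% = 2.3029
β_Harlan = 0.596 × 26.85% / 16.60% = 0.9640
β_Fenwick = 0.845 × 27.68% / 16.60% = 1.4090
β_Norwood = 0.546 × 29.92% / 16.60% = 0.9841
β_P = Σ w_i β_i = 0.12×1.1767 + 0.26×0.5136 + 0.05×2.3029 + 0.09×0.9640 + 0.15×1.4090 + 0.33×0.9841 = 1.0127
MRP = 11.95% − 3.48% = 8.47%
E(R_P) = R_f + β_P × MRP = 3.48% + 1.0127 × 8.47% = 12.06%

12.06%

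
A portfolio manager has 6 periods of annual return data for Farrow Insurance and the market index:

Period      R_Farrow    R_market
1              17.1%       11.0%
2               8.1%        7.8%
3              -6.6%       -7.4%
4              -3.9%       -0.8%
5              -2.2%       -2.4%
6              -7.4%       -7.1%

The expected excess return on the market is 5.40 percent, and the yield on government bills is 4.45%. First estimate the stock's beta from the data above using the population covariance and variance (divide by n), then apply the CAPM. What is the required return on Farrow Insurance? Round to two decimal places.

Mean R_i = (17.1 + 8.1 − 6.6 − 3.9 − 2.2 − 7.4) / 6 = 0.8500%
Mean R_m = (11.0 + 7.8 − 7.4 − 0.8 − 2.4 − 7.1) / 6 = 0.1833%
Σ(R_i − R̄_i)(R_m − R̄_m) = 360.1250  ⇒  Cov = 360.1250 / 6 = 60.0208
Σ(R_m − R̄_m)² = 293.2083  ⇒  Var(R_m) = 293.2083 / 6 = 48.8681
β = Cov / Var(R_m) = 60.0208 / 48.8681 = 1.2282
E(R) = R_f + β × MRP = 4.45% + 1.2282 × 5.40% = 11.08%

11.08%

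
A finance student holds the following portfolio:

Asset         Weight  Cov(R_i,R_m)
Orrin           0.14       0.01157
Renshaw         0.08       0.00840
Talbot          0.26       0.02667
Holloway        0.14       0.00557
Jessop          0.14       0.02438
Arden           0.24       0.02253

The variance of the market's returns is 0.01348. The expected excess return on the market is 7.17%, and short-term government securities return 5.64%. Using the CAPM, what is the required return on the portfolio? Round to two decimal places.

β_Orrin = 0.01157 / 0.01348 = 0.8583
β_Renshaw = 0.00840 / 0.01348 = 0.6231
β_Talbot = 0.02667 / 0.01348 = 1.9785
β_Holloway = 0.00557 / 0.01348 = 0.4132
β_Jessop = 0.02438 / 0.01348 = 1.8086
β_Arden = 0.02253 / 0.01348 = 1.6714
β_P = Σ w_i β_i = 0.14×0.8583 + 0.08×0.6231 + 0.26×1.9785 + 0.14×0.4132 + 0.14×1.8086 + 0.24×1.6714 = 1.3966
E(R_P) = R_f + β_P × MRP = 5.64% + 1.3966 × 7.17% = 15.65%

15.65%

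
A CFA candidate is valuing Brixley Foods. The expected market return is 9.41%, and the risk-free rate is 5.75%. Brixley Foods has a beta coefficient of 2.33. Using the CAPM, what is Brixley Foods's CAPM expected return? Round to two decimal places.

Market risk premium = E(R_m) − R_f = 9.41% − 5.75% = 3.66%
E(R) = R_f + β × MRP = 5.75% + 2.33 × 3.66% = 14.28%

14.28%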